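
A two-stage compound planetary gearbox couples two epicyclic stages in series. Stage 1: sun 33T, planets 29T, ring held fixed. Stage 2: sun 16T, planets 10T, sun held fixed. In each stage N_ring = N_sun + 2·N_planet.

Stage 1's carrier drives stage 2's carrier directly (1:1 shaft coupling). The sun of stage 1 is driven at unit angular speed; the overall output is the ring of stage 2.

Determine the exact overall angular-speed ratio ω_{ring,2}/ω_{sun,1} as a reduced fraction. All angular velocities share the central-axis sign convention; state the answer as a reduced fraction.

Stage 1: N_ring = 33 + 2·29 = 91
Stage 1: 33(ω_s−ω_c) = −91(ω_r−ω_c),  ω_r=0, ω_s=1
Stage 1: 33(1−ω_c) = −91(0−ω_c)  ⇒  124ω_c = 33  ⇒  ω_c = 33/124
  ⇒ ω_c¹/ω_s¹ = 33/124
Stage 2: N_ring = 16 + 2·10 = 36
Stage 2: 16(ω_s−ω_c) = −36(ω_r−ω_c),  ω_s=0, ω_c=1
Stage 2: ω_r = 1 − (16/36)(0−1) = 13/9
  ⇒ ω_r²/ω_c² = 13/9
Coupling ω_c² = ω_c¹ ⇒ overall = 33/124 × 13/9 = 143/372

143/372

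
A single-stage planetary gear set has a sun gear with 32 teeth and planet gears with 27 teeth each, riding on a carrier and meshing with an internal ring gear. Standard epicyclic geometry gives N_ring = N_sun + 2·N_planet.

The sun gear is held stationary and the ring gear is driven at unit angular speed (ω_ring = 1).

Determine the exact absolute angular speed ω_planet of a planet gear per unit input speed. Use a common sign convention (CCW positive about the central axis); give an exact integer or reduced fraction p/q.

43/27

N_ring = 32 + 2·27 = 86
32(ω_s−ω_c) = −86(ω_r−ω_c),  ω_s=0, ω_r=1
32(0−ω_c) = −86(1−ω_c)  ⇒  118ω_c = 86  ⇒  ω_c = 43/59
sun–planet: 32·(0−43/59) = −27·(ω_p−ω_c)  ⇒  ω_p−ω_c = −(32/27)·(-43/59) = 1376/1593
ω_p = 43/59 + 1376/1593 = 43/27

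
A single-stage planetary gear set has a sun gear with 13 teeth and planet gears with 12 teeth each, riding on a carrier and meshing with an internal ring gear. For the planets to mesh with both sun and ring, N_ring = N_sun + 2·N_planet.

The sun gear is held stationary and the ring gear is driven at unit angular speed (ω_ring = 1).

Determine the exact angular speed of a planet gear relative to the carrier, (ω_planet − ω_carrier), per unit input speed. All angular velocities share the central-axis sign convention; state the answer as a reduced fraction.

481/600

N_ring = 13 + 2·12 = 37
13(ω_s−ω_c) = −37(ω_r−ω_c),  ω_s=0, ω_r=1
13(0−ω_c) = −37(1−ω_c)  ⇒  50ω_c = 37  ⇒  ω_c = 37/50
sun–planet: 13·(0−37/50) = −12·(ω_p−ω_c)  ⇒  ω_p−ω_c = −(13/12)·(-37/50) = 481/600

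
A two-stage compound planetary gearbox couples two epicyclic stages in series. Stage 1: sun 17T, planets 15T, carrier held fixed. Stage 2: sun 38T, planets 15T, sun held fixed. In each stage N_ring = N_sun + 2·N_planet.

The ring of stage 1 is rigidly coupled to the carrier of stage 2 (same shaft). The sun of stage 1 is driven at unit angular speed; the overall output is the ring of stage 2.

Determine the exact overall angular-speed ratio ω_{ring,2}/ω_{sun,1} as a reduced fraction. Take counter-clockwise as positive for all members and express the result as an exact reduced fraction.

Stage 1: N_ring = 17 + 2·15 = 47
Stage 1: 17(ω_s−ω_c) = −47(ω_r−ω_c),  ω_c=0, ω_s=1
Stage 1: ω_r = 0 − (17/47)(1−0) = -17/47
  ⇒ ω_r¹/ω_s¹ = -17/47
Stage 2: N_ring = 38 + 2·15 = 68
Stage 2: 38(ω_s−ω_c) = −68(ω_r−ω_c),  ω_s=0, ω_c=1
Stage 2: ω_r = 1 − (38/68)(0−1) = 53/34
  ⇒ ω_r²/ω_c² = 53/34
Coupling ω_c² = ω_r¹ ⇒ overall = -17/47 × 53/34 = -53/94

-53/94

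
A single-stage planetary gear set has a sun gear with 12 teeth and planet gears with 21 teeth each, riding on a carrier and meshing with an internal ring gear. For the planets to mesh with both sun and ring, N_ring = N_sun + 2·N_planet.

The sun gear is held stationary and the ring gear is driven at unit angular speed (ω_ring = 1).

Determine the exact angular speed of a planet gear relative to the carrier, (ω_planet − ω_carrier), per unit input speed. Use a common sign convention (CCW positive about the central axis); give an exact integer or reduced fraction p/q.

36/77

N_ring = 12 + 2·21 = 54
12(ω_s−ω_c) = −54(ω_r−ω_c),  ω_s=0, ω_r=1
12(0−ω_c) = −54(1−ω_c)  ⇒  66ω_c = 54  ⇒  ω_c = 9/11
sun–planet: 12·(0−9/11) = −21·(ω_p−ω_c)  ⇒  ω_p−ω_c = −(12/21)·(-9/11) = 36/77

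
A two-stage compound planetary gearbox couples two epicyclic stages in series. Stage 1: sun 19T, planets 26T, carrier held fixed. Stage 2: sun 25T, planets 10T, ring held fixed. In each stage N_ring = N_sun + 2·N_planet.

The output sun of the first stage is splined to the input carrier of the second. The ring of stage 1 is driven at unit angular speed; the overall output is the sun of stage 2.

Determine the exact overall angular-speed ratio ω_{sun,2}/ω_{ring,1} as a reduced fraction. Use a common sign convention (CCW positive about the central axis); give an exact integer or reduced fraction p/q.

-994/95

Stage 1: N_ring = 19 + 2·26 = 71
Stage 1: 19(ω_s−ω_c) = −71(ω_r−ω_c),  ω_c=0, ω_r=1
Stage 1: ω_s = 0 − (71/19)(1−0) = -71/19
  ⇒ ω_s¹/ω_r¹ = -71/19
Stage 2: N_ring = 25 + 2·10 = 45
Stage 2: 25(ω_s−ω_c) = −45(ω_r−ω_c),  ω_r=0, ω_c=1
Stage 2: ω_s = 1 − (45/25)(0−1) = 14/5
  ⇒ ω_s²/ω_c² = 14/5
Coupling ω_c² = ω_s¹ ⇒ overall = -71/19 × 14/5 = -994/95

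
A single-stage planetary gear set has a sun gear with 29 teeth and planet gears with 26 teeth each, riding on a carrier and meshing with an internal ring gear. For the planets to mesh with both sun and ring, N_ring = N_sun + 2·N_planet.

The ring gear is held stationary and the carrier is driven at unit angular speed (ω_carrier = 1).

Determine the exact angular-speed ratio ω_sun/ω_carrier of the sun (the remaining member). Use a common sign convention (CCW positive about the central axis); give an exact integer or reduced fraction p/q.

110/29

N_ring = 29 + 2·26 = 81
29(ω_s−ω_c) = −81(ω_r−ω_c),  ω_r=0, ω_c=1
ω_s = 1 − (81/29)(0−1) = 110/29
ω_s/ω_c = 110/29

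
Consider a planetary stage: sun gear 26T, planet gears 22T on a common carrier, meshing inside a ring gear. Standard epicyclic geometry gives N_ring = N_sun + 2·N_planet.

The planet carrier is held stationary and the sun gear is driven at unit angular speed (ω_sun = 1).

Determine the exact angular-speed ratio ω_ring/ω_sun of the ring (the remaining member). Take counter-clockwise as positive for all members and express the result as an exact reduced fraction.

N_ring = 26 + 2·22 = 70
26(ω_s−ω_c) = −70(ω_r−ω_c),  ω_c=0, ω_s=1
ω_r = 0 − (26/70)(1−0) = -13/35
ω_r/ω_s = -13/35

-13/35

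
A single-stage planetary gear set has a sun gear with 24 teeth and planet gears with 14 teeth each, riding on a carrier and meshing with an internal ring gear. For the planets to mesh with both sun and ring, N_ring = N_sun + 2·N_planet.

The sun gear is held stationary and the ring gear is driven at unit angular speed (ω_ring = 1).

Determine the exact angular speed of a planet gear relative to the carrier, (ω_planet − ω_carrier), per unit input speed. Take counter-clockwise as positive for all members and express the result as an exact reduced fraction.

156/133

N_ring = 24 + 2·14 = 52
24(ω_s−ω_c) = −52(ω_r−ω_c),  ω_s=0, ω_r=1
24(0−ω_c) = −52(1−ω_c)  ⇒  76ω_c = 52  ⇒  ω_c = 13/19
sun–planet: 24·(0−13/19) = −14·(ω_p−ω_c)  ⇒  ω_p−ω_c = −(24/14)·(-13/19) = 156/133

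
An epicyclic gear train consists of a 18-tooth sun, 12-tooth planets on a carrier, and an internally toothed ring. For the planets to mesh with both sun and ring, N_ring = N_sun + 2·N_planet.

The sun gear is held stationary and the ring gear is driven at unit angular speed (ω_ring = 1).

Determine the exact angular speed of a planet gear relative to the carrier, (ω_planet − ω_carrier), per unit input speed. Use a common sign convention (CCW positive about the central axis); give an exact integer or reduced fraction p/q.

21/20

N_ring = 18 + 2·12 = 42
18(ω_s−ω_c) = −42(ω_r−ω_c),  ω_s=0, ω_r=1
18(0−ω_c) = −42(1−ω_c)  ⇒  60ω_c = 42  ⇒  ω_c = 7/10
sun–planet: 18·(0−7/10) = −12·(ω_p−ω_c)  ⇒  ω_p−ω_c = −(18/12)·(-7/10) = 21/20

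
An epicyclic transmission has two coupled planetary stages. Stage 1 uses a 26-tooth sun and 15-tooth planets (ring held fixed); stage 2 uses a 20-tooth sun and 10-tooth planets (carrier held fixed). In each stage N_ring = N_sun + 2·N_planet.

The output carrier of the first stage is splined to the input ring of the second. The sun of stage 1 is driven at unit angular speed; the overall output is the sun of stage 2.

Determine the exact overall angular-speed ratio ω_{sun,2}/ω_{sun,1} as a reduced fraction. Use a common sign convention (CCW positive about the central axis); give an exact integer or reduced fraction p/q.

Stage 1: N_ring = 26 + 2·15 = 56
Stage 1: 26(ω_s−ω_c) = −56(ω_r−ω_c),  ω_r=0, ω_s=1
Stage 1: 26(1−ω_c) = −56(0−ω_c)  ⇒  82ω_c = 26  ⇒  ω_c = 13/41
  ⇒ ω_c¹/ω_s¹ = 13/41
Stage 2: N_ring = 20 + 2·10 = 40
Stage 2: 20(ω_s−ω_c) = −40(ω_r−ω_c),  ω_c=0, ω_r=1
Stage 2: ω_s = 0 − (40/20)(1−0) = -2
  ⇒ ω_s²/ω_r² = -2
Coupling ω_r² = ω_c¹ ⇒ overall = 13/41 × -2 = -26/41

-26/41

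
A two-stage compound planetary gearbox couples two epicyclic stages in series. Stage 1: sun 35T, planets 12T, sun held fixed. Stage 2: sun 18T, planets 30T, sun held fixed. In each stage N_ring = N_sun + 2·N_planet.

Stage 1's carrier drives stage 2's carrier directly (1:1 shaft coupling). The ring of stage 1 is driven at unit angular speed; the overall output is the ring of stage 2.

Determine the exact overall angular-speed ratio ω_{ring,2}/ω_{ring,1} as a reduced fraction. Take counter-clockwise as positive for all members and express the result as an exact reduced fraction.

Stage 1: N_ring = 35 + 2·12 = 59
Stage 1: 35(ω_s−ω_c) = −59(ω_r−ω_c),  ω_s=0, ω_r=1
Stage 1: 35(0−ω_c) = −59(1−ω_c)  ⇒  94ω_c = 59  ⇒  ω_c = 59/94
  ⇒ ω_c¹/ω_r¹ = 59/94
Stage 2: N_ring = 18 + 2·30 = 78
Stage 2: 18(ω_s−ω_c) = −78(ω_r−ω_c),  ω_s=0, ω_c=1
Stage 2: ω_r = 1 − (18/78)(0−1) = 16/13
  ⇒ ω_r²/ω_c² = 16/13
Coupling ω_c² = ω_c¹ ⇒ overall = 59/94 × 16/13 = 472/611

472/611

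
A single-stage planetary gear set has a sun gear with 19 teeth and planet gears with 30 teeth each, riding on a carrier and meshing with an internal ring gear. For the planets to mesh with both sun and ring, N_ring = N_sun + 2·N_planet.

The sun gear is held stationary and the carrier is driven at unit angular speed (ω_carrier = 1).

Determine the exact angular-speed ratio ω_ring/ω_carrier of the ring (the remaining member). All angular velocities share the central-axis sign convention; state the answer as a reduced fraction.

98/79

N_ring = 19 + 2·30 = 79
19(ω_s−ω_c) = −79(ω_r−ω_c),  ω_s=0, ω_c=1
ω_r = 1 − (19/79)(0−1) = 98/79
ω_r/ω_c = 98/79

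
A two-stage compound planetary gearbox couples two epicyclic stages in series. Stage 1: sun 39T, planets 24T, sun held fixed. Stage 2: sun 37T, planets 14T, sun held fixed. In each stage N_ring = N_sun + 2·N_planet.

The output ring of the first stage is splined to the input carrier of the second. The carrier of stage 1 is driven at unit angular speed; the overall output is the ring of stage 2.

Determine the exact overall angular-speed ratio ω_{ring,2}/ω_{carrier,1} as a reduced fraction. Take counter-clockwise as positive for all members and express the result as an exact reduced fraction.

Stage 1: N_ring = 39 + 2·24 = 87
Stage 1: 39(ω_s−ω_c) = −87(ω_r−ω_c),  ω_s=0, ω_c=1
Stage 1: ω_r = 1 − (39/87)(0−1) = 42/29
  ⇒ ω_r¹/ω_c¹ = 42/29
Stage 2: N_ring = 37 + 2·14 = 65
Stage 2: 37(ω_s−ω_c) = −65(ω_r−ω_c),  ω_s=0, ω_c=1
Stage 2: ω_r = 1 − (37/65)(0−1) = 102/65
  ⇒ ω_r²/ω_c² = 102/65
Coupling ω_c² = ω_r¹ ⇒ overall = 42/29 × 102/65 = 4284/1885

4284/1885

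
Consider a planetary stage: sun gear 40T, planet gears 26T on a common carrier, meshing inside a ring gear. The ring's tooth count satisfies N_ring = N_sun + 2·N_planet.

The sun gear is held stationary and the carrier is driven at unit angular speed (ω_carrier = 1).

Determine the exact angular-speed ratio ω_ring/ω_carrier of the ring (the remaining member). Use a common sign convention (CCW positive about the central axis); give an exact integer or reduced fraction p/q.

N_ring = 40 + 2·26 = 92
40(ω_s−ω_c) = −92(ω_r−ω_c),  ω_s=0, ω_c=1
ω_r = 1 − (40/92)(0−1) = 33/23
ω_r/ω_c = 33/23

33/23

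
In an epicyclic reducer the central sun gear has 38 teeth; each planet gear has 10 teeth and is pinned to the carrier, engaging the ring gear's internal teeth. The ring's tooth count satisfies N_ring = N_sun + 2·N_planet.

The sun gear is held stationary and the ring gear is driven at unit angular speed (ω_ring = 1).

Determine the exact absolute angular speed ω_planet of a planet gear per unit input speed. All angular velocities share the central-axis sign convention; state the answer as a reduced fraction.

29/10

N_ring = 38 + 2·10 = 58
38(ω_s−ω_c) = −58(ω_r−ω_c),  ω_s=0, ω_r=1
38(0−ω_c) = −58(1−ω_c)  ⇒  96ω_c = 58  ⇒  ω_c = 29/48
sun–planet: 38·(0−29/48) = −10·(ω_p−ω_c)  ⇒  ω_p−ω_c = −(38/10)·(-29/48) = 551/240
ω_p = 29/48 + 551/240 = 29/10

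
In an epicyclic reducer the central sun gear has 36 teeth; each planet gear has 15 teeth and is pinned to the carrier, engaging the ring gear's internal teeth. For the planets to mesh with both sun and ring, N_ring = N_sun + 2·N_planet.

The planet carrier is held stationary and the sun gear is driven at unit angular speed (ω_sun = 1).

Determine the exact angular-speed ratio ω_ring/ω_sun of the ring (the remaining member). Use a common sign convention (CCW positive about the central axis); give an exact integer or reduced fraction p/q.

N_ring = 36 + 2·15 = 66
36(ω_s−ω_c) = −66(ω_r−ω_c),  ω_c=0, ω_s=1
ω_r = 0 − (36/66)(1−0) = -6/11
ω_r/ω_s = -6/11

-6/11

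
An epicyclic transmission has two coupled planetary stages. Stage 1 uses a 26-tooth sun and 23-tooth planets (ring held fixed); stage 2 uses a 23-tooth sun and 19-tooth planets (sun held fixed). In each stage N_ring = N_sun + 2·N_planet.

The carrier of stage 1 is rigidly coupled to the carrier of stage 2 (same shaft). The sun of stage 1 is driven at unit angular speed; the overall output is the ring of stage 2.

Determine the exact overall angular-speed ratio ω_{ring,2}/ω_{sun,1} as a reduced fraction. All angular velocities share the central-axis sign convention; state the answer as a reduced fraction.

Stage 1: N_ring = 26 + 2·23 = 72
Stage 1: 26(ω_s−ω_c) = −72(ω_r−ω_c),  ω_r=0, ω_s=1
Stage 1: 26(1−ω_c) = −72(0−ω_c)  ⇒  98ω_c = 26  ⇒  ω_c = 13/49
  ⇒ ω_c¹/ω_s¹ = 13/49
Stage 2: N_ring = 23 + 2·19 = 61
Stage 2: 23(ω_s−ω_c) = −61(ω_r−ω_c),  ω_s=0, ω_c=1
Stage 2: ω_r = 1 − (23/61)(0−1) = 84/61
  ⇒ ω_r²/ω_c² = 84/61
Coupling ω_c² = ω_c¹ ⇒ overall = 13/49 × 84/61 = 156/427

156/427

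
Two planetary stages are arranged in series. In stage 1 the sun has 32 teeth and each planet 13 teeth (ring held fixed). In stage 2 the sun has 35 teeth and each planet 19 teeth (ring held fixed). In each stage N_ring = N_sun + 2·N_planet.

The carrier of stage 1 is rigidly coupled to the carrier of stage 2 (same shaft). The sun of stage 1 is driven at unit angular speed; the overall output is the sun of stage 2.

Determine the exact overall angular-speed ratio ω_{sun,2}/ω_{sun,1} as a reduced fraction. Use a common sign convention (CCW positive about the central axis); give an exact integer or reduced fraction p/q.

192/175

Stage 1: N_ring = 32 + 2·13 = 58
Stage 1: 32(ω_s−ω_c) = −58(ω_r−ω_c),  ω_r=0, ω_s=1
Stage 1: 32(1−ω_c) = −58(0−ω_c)  ⇒  90ω_c = 32  ⇒  ω_c = 16/45
  ⇒ ω_c¹/ω_s¹ = 16/45
Stage 2: N_ring = 35 + 2·19 = 73
Stage 2: 35(ω_s−ω_c) = −73(ω_r−ω_c),  ω_r=0, ω_c=1
Stage 2: ω_s = 1 − (73/35)(0−1) = 108/35
  ⇒ ω_s²/ω_c² = 108/35
Coupling ω_c² = ω_c¹ ⇒ overall = 16/45 × 108/35 = 192/175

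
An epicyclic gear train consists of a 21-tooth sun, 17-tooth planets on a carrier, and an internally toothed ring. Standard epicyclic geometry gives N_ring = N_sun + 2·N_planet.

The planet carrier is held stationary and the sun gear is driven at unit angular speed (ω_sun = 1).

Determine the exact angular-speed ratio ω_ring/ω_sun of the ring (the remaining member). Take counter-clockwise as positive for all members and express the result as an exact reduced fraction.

N_ring = 21 + 2·17 = 55
21(ω_s−ω_c) = −55(ω_r−ω_c),  ω_c=0, ω_s=1
ω_r = 0 − (21/55)(1−0) = -21/55
ω_r/ω_s = -21/55

-21/55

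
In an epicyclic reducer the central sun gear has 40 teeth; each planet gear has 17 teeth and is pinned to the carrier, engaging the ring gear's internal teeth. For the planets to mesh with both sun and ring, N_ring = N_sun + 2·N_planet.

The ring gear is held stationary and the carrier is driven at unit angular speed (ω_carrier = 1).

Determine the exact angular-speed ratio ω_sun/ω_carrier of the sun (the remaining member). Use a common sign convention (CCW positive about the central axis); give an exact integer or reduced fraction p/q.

57/20

N_ring = 40 + 2·17 = 74
40(ω_s−ω_c) = −74(ω_r−ω_c),  ω_r=0, ω_c=1
ω_s = 1 − (74/40)(0−1) = 57/20
ω_s/ω_c = 57/20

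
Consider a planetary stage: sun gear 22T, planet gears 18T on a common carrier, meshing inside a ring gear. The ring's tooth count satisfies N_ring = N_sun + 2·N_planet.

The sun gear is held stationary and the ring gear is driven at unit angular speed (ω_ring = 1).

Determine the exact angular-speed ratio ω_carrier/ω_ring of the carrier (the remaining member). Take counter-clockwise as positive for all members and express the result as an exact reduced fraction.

29/40

N_ring = 22 + 2·18 = 58
22(ω_s−ω_c) = −58(ω_r−ω_c),  ω_s=0, ω_r=1
22(0−ω_c) = −58(1−ω_c)  ⇒  80ω_c = 58  ⇒  ω_c = 29/40
ω_c/ω_r = 29/40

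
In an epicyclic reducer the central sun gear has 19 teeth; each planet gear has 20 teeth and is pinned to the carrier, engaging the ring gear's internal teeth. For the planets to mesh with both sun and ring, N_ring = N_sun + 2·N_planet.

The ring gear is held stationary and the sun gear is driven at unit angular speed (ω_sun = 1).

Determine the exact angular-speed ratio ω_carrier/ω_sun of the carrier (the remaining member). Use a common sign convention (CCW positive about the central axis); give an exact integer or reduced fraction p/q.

N_ring = 19 + 2·20 = 59
19(ω_s−ω_c) = −59(ω_r−ω_c),  ω_r=0, ω_s=1
19(1−ω_c) = −59(0−ω_c)  ⇒  78ω_c = 19  ⇒  ω_c = 19/78
ω_c/ω_s = 19/78

19/78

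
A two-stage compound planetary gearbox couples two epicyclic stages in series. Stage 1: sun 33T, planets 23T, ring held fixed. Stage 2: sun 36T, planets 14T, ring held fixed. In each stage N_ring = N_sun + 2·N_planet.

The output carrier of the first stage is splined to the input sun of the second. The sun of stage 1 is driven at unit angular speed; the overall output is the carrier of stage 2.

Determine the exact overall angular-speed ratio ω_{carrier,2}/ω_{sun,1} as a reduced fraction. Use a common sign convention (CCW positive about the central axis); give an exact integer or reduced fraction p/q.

297/2800

Stage 1: N_ring = 33 + 2·23 = 79
Stage 1: 33(ω_s−ω_c) = −79(ω_r−ω_c),  ω_r=0, ω_s=1
Stage 1: 33(1−ω_c) = −79(0−ω_c)  ⇒  112ω_c = 33  ⇒  ω_c = 33/112
  ⇒ ω_c¹/ω_s¹ = 33/112
Stage 2: N_ring = 36 + 2·14 = 64
Stage 2: 36(ω_s−ω_c) = −64(ω_r−ω_c),  ω_r=0, ω_s=1
Stage 2: 36(1−ω_c) = −64(0−ω_c)  ⇒  100ω_c = 36  ⇒  ω_c = 9/25
  ⇒ ω_c²/ω_s² = 9/25
Coupling ω_s² = ω_c¹ ⇒ overall = 33/112 × 9/25 = 297/2800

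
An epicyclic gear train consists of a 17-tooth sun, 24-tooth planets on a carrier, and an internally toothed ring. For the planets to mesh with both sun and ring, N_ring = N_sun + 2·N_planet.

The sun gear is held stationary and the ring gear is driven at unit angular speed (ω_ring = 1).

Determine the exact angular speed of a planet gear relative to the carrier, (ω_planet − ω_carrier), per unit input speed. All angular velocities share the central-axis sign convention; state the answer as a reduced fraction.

1105/1968

N_ring = 17 + 2·24 = 65
17(ω_s−ω_c) = −65(ω_r−ω_c),  ω_s=0, ω_r=1
17(0−ω_c) = −65(1−ω_c)  ⇒  82ω_c = 65  ⇒  ω_c = 65/82
sun–planet: 17·(0−65/82) = −24·(ω_p−ω_c)  ⇒  ω_p−ω_c = −(17/24)·(-65/82) = 1105/1968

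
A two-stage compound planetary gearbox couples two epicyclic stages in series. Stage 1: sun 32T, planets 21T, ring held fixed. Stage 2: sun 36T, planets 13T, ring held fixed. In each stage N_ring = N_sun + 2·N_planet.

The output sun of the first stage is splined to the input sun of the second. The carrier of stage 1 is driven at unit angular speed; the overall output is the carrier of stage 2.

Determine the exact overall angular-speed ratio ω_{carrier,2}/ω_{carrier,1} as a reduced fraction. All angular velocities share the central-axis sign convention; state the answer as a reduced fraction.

477/392

Stage 1: N_ring = 32 + 2·21 = 74
Stage 1: 32(ω_s−ω_c) = −74(ω_r−ω_c),  ω_r=0, ω_c=1
Stage 1: ω_s = 1 − (74/32)(0−1) = 53/16
  ⇒ ω_s¹/ω_c¹ = 53/16
Stage 2: N_ring = 36 + 2·13 = 62
Stage 2: 36(ω_s−ω_c) = −62(ω_r−ω_c),  ω_r=0, ω_s=1
Stage 2: 36(1−ω_c) = −62(0−ω_c)  ⇒  98ω_c = 36  ⇒  ω_c = 18/49
  ⇒ ω_c²/ω_s² = 18/49
Coupling ω_s² = ω_s¹ ⇒ overall = 53/16 × 18/49 = 477/392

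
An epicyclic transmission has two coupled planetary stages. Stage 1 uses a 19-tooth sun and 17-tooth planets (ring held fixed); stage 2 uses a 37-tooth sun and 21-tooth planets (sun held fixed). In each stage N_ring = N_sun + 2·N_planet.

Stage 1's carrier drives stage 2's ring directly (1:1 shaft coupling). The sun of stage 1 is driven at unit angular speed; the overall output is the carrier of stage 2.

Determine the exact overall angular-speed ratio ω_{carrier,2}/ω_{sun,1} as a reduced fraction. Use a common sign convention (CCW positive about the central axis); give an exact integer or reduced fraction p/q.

1501/8352

Stage 1: N_ring = 19 + 2·17 = 53
Stage 1: 19(ω_s−ω_c) = −53(ω_r−ω_c),  ω_r=0, ω_s=1
Stage 1: 19(1−ω_c) = −53(0−ω_c)  ⇒  72ω_c = 19  ⇒  ω_c = 19/72
  ⇒ ω_c¹/ω_s¹ = 19/72
Stage 2: N_ring = 37 + 2·21 = 79
Stage 2: 37(ω_s−ω_c) = −79(ω_r−ω_c),  ω_s=0, ω_r=1
Stage 2: 37(0−ω_c) = −79(1−ω_c)  ⇒  116ω_c = 79  ⇒  ω_c = 79/116
  ⇒ ω_c²/ω_r² = 79/116
Coupling ω_r² = ω_c¹ ⇒ overall = 19/72 × 79/116 = 1501/8352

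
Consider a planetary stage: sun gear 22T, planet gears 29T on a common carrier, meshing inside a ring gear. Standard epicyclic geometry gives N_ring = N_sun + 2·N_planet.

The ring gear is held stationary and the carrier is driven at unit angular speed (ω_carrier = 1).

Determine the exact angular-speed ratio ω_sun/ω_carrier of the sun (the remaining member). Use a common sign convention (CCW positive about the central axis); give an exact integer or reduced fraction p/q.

51/11

N_ring = 22 + 2·29 = 80
22(ω_s−ω_c) = −80(ω_r−ω_c),  ω_r=0, ω_c=1
ω_s = 1 − (80/22)(0−1) = 51/11
ω_s/ω_c = 51/11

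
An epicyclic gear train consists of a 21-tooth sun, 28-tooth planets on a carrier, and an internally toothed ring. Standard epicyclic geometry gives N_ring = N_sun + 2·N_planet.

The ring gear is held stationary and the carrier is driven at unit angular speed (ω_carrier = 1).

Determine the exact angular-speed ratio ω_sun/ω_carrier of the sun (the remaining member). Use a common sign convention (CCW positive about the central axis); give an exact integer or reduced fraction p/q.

N_ring = 21 + 2·28 = 77
21(ω_s−ω_c) = −77(ω_r−ω_c),  ω_r=0, ω_c=1
ω_s = 1 − (77/21)(0−1) = 14/3
ω_s/ω_c = 14/3

14/3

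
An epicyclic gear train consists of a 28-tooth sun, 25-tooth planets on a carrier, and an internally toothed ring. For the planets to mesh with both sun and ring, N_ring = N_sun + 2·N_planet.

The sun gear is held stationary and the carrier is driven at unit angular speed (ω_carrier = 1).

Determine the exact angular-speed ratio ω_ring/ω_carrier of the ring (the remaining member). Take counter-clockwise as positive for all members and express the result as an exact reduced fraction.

N_ring = 28 + 2·25 = 78
28(ω_s−ω_c) = −78(ω_r−ω_c),  ω_s=0, ω_c=1
ω_r = 1 − (28/78)(0−1) = 53/39
ω_r/ω_c = 53/39

53/39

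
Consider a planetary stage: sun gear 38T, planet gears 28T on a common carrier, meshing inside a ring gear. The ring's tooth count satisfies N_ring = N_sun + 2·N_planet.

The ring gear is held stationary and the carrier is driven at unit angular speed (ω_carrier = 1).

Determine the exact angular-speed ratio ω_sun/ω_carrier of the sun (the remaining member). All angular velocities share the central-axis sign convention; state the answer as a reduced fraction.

66/19

N_ring = 38 + 2·28 = 94
38(ω_s−ω_c) = −94(ω_r−ω_c),  ω_r=0, ω_c=1
ω_s = 1 − (94/38)(0−1) = 66/19
ω_s/ω_c = 66/19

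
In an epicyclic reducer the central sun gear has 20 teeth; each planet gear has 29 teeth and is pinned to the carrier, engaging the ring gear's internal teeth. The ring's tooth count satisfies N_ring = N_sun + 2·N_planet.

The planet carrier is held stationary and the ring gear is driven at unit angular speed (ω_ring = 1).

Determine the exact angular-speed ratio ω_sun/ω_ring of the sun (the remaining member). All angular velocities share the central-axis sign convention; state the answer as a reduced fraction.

-39/10

N_ring = 20 + 2·29 = 78
20(ω_s−ω_c) = −78(ω_r−ω_c),  ω_c=0, ω_r=1
ω_s = 0 − (78/20)(1−0) = -39/10
ω_s/ω_r = -39/10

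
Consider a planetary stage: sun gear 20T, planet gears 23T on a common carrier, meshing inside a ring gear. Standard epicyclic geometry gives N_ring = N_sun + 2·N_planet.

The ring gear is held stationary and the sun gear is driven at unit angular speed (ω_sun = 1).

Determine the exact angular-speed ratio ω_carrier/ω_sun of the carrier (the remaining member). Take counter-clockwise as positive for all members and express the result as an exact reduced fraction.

N_ring = 20 + 2·23 = 66
20(ω_s−ω_c) = −66(ω_r−ω_c),  ω_r=0, ω_s=1
20(1−ω_c) = −66(0−ω_c)  ⇒  86ω_c = 20  ⇒  ω_c = 10/43
ω_c/ω_s = 10/43

10/43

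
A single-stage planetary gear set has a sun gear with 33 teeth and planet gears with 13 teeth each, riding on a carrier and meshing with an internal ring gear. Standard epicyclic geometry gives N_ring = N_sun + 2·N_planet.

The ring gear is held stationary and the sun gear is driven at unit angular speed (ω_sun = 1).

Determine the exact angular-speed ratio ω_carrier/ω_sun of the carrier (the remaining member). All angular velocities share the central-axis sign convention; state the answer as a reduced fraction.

33/92

N_ring = 33 + 2·13 = 59
33(ω_s−ω_c) = −59(ω_r−ω_c),  ω_r=0, ω_s=1
33(1−ω_c) = −59(0−ω_c)  ⇒  92ω_c = 33  ⇒  ω_c = 33/92
ω_c/ω_s = 33/92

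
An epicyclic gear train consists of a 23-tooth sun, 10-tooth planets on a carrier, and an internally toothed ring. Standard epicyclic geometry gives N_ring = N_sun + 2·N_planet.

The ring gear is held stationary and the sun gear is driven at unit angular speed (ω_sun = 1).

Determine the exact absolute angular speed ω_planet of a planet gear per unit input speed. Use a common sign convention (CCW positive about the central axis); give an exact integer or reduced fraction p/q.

N_ring = 23 + 2·10 = 43
23(ω_s−ω_c) = −43(ω_r−ω_c),  ω_r=0, ω_s=1
23(1−ω_c) = −43(0−ω_c)  ⇒  66ω_c = 23  ⇒  ω_c = 23/66
sun–planet: 23·(1−23/66) = −10·(ω_p−ω_c)  ⇒  ω_p−ω_c = −(23/10)·(43/66) = -989/660
ω_p = 23/66 − 989/660 = -23/20

-23/20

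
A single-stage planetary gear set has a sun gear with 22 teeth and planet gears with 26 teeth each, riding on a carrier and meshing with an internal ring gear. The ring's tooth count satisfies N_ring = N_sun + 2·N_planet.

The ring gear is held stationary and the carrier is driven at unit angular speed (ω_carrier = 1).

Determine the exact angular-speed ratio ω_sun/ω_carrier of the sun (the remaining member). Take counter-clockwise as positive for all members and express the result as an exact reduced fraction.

N_ring = 22 + 2·26 = 74
22(ω_s−ω_c) = −74(ω_r−ω_c),  ω_r=0, ω_c=1
ω_s = 1 − (74/22)(0−1) = 48/11
ω_s/ω_c = 48/11

48/11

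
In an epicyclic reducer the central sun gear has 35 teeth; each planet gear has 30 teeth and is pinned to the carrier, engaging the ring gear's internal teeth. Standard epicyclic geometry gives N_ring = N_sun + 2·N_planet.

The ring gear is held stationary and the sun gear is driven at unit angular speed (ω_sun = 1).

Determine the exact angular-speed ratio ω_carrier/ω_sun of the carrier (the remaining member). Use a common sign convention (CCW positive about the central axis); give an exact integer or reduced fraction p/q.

7/26

N_ring = 35 + 2·30 = 95
35(ω_s−ω_c) = −95(ω_r−ω_c),  ω_r=0, ω_s=1
35(1−ω_c) = −95(0−ω_c)  ⇒  130ω_c = 35  ⇒  ω_c = 7/26
ω_c/ω_s = 7/26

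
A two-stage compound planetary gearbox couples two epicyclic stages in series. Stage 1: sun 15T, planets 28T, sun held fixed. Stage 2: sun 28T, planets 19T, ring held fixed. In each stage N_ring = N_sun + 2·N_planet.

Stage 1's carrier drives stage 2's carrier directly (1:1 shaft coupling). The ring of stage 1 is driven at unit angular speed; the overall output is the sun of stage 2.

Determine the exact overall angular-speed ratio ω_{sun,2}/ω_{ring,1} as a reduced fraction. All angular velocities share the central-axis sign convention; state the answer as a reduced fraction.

Stage 1: N_ring = 15 + 2·28 = 71
Stage 1: 15(ω_s−ω_c) = −71(ω_r−ω_c),  ω_s=0, ω_r=1
Stage 1: 15(0−ω_c) = −71(1−ω_c)  ⇒  86ω_c = 71  ⇒  ω_c = 71/86
  ⇒ ω_c¹/ω_r¹ = 71/86
Stage 2: N_ring = 28 + 2·19 = 66
Stage 2: 28(ω_s−ω_c) = −66(ω_r−ω_c),  ω_r=0, ω_c=1
Stage 2: ω_s = 1 − (66/28)(0−1) = 47/14
  ⇒ ω_s²/ω_c² = 47/14
Coupling ω_c² = ω_c¹ ⇒ overall = 71/86 × 47/14 = 3337/1204

3337/1204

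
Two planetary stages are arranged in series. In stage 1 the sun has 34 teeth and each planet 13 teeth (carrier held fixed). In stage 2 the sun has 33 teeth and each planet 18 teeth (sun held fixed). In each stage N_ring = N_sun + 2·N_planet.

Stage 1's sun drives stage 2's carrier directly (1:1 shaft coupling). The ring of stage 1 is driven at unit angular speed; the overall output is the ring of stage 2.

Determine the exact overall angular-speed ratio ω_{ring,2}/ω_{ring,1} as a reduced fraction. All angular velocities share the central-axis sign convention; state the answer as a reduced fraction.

Stage 1: N_ring = 34 + 2·13 = 60
Stage 1: 34(ω_s−ω_c) = −60(ω_r−ω_c),  ω_c=0, ω_r=1
Stage 1: ω_s = 0 − (60/34)(1−0) = -30/17
  ⇒ ω_s¹/ω_r¹ = -30/17
Stage 2: N_ring = 33 + 2·18 = 69
Stage 2: 33(ω_s−ω_c) = −69(ω_r−ω_c),  ω_s=0, ω_c=1
Stage 2: ω_r = 1 − (33/69)(0−1) = 34/23
  ⇒ ω_r²/ω_c² = 34/23
Coupling ω_c² = ω_s¹ ⇒ overall = -30/17 × 34/23 = -60/23

-60/23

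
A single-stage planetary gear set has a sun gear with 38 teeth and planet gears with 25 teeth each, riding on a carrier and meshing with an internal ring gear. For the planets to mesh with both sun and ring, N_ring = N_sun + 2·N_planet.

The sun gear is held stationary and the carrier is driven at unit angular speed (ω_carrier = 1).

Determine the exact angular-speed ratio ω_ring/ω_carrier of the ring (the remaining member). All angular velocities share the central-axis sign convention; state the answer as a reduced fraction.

N_ring = 38 + 2·25 = 88
38(ω_s−ω_c) = −88(ω_r−ω_c),  ω_s=0, ω_c=1
ω_r = 1 − (38/88)(0−1) = 63/44
ω_r/ω_c = 63/44

63/44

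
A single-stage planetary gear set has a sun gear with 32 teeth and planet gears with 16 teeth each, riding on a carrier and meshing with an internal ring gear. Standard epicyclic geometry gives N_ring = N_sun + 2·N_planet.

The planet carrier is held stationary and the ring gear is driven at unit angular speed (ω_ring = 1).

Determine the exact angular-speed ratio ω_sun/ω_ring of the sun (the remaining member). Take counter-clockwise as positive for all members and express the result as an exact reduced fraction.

-2

N_ring = 32 + 2·16 = 64
32(ω_s−ω_c) = −64(ω_r−ω_c),  ω_c=0, ω_r=1
ω_s = 0 − (64/32)(1−0) = -2
ω_s/ω_r = -2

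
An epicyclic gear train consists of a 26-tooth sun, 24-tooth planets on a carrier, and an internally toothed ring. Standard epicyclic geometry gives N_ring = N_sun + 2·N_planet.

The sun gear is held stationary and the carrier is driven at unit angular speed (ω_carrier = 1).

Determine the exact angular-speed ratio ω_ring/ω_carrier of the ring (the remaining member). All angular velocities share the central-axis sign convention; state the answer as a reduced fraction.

50/37

N_ring = 26 + 2·24 = 74
26(ω_s−ω_c) = −74(ω_r−ω_c),  ω_s=0, ω_c=1
ω_r = 1 − (26/74)(0−1) = 50/37
ω_r/ω_c = 50/37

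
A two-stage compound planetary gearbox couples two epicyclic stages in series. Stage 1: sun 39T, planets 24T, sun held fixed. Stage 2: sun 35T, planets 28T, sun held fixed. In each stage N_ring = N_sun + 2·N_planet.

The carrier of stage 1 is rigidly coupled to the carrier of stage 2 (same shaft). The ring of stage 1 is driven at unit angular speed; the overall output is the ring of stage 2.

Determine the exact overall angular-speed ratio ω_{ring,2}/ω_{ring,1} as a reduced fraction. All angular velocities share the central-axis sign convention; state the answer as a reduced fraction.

87/91

Stage 1: N_ring = 39 + 2·24 = 87
Stage 1: 39(ω_s−ω_c) = −87(ω_r−ω_c),  ω_s=0, ω_r=1
Stage 1: 39(0−ω_c) = −87(1−ω_c)  ⇒  126ω_c = 87  ⇒  ω_c = 29/42
  ⇒ ω_c¹/ω_r¹ = 29/42
Stage 2: N_ring = 35 + 2·28 = 91
Stage 2: 35(ω_s−ω_c) = −91(ω_r−ω_c),  ω_s=0, ω_c=1
Stage 2: ω_r = 1 − (35/91)(0−1) = 18/13
  ⇒ ω_r²/ω_c² = 18/13
Coupling ω_c² = ω_c¹ ⇒ overall = 29/42 × 18/13 = 87/91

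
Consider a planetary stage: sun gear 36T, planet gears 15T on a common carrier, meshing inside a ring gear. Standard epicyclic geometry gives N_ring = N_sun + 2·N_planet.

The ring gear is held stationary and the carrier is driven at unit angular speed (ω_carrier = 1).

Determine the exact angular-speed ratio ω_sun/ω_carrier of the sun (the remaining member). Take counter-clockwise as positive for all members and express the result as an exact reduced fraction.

N_ring = 36 + 2·15 = 66
36(ω_s−ω_c) = −66(ω_r−ω_c),  ω_r=0, ω_c=1
ω_s = 1 − (66/36)(0−1) = 17/6
ω_s/ω_c = 17/6

17/6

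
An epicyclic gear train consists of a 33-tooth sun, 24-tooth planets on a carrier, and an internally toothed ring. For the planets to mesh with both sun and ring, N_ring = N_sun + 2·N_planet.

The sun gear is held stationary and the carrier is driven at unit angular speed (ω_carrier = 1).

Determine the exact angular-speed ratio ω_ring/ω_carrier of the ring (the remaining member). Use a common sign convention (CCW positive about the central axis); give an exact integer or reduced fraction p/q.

N_ring = 33 + 2·24 = 81
33(ω_s−ω_c) = −81(ω_r−ω_c),  ω_s=0, ω_c=1
ω_r = 1 − (33/81)(0−1) = 38/27
ω_r/ω_c = 38/27

38/27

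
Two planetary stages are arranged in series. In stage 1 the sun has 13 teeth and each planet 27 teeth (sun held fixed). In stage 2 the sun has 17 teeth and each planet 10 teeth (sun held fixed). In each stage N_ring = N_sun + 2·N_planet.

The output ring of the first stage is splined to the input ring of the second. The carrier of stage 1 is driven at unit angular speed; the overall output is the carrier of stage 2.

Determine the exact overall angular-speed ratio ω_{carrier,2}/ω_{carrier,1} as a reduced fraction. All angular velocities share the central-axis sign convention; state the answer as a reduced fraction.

Stage 1: N_ring = 13 + 2·27 = 67
Stage 1: 13(ω_s−ω_c) = −67(ω_r−ω_c),  ω_s=0, ω_c=1
Stage 1: ω_r = 1 − (13/67)(0−1) = 80/67
  ⇒ ω_r¹/ω_c¹ = 80/67
Stage 2: N_ring = 17 + 2·10 = 37
Stage 2: 17(ω_s−ω_c) = −37(ω_r−ω_c),  ω_s=0, ω_r=1
Stage 2: 17(0−ω_c) = −37(1−ω_c)  ⇒  54ω_c = 37  ⇒  ω_c = 37/54
  ⇒ ω_c²/ω_r² = 37/54
Coupling ω_r² = ω_r¹ ⇒ overall = 80/67 × 37/54 = 1480/1809

1480/1809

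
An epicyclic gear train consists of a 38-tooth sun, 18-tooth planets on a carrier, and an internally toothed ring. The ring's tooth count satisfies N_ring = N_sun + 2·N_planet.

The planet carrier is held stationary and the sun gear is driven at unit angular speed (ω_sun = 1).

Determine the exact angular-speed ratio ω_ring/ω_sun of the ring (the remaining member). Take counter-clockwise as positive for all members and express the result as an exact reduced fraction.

N_ring = 38 + 2·18 = 74
38(ω_s−ω_c) = −74(ω_r−ω_c),  ω_c=0, ω_s=1
ω_r = 0 − (38/74)(1−0) = -19/37
ω_r/ω_s = -19/37

-19/37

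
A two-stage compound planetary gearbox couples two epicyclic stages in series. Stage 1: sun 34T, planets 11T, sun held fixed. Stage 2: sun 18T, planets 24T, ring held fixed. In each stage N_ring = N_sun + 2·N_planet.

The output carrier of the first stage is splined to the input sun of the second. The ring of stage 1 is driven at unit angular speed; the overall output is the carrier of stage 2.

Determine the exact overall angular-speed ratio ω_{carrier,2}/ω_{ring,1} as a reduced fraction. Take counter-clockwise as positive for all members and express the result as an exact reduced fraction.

2/15

Stage 1: N_ring = 34 + 2·11 = 56
Stage 1: 34(ω_s−ω_c) = −56(ω_r−ω_c),  ω_s=0, ω_r=1
Stage 1: 34(0−ω_c) = −56(1−ω_c)  ⇒  90ω_c = 56  ⇒  ω_c = 28/45
  ⇒ ω_c¹/ω_r¹ = 28/45
Stage 2: N_ring = 18 + 2·24 = 66
Stage 2: 18(ω_s−ω_c) = −66(ω_r−ω_c),  ω_r=0, ω_s=1
Stage 2: 18(1−ω_c) = −66(0−ω_c)  ⇒  84ω_c = 18  ⇒  ω_c = 3/14
  ⇒ ω_c²/ω_s² = 3/14
Coupling ω_s² = ω_c¹ ⇒ overall = 28/45 × 3/14 = 2/15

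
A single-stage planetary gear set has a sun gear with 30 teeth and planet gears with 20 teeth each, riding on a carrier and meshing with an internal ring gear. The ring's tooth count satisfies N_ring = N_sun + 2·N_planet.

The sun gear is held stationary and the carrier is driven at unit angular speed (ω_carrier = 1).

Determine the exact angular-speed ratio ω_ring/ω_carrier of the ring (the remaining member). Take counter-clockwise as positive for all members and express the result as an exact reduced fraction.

10/7

N_ring = 30 + 2·20 = 70
30(ω_s−ω_c) = −70(ω_r−ω_c),  ω_s=0, ω_c=1
ω_r = 1 − (30/70)(0−1) = 10/7
ω_r/ω_c = 10/7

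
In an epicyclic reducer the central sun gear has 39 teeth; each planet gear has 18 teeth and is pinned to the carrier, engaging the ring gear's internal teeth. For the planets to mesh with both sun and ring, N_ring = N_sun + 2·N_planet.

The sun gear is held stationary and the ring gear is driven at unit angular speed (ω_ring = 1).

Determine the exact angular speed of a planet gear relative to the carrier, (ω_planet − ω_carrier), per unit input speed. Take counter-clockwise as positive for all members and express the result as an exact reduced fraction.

N_ring = 39 + 2·18 = 75
39(ω_s−ω_c) = −75(ω_r−ω_c),  ω_s=0, ω_r=1
39(0−ω_c) = −75(1−ω_c)  ⇒  114ω_c = 75  ⇒  ω_c = 25/38
sun–planet: 39·(0−25/38) = −18·(ω_p−ω_c)  ⇒  ω_p−ω_c = −(39/18)·(-25/38) = 325/228

325/228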